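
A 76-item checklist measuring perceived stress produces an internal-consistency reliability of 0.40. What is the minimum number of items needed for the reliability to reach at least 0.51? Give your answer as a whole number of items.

119

Invert Spearman-Brown to solve for n:
n = r*(1 − r) / [ r (1 − r*) ]
n = 0.51(1 − 0.40) / [0.40(1 − 0.51)]
n = 0.3060 / 0.1960 ≈ 1.5612
So the test needs 1.5612 × 76 ≈ 118.65 items; rounding up, 119.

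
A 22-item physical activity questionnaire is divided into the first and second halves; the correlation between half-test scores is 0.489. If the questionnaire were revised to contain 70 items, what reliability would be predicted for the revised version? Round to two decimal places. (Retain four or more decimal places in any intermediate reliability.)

Spearman-Brown correction (n = 2): r_full = 2·0.489/(1 + 0.489) = 0.6568
Length factor from 22 to 70 items: n = 70/22 = 3.1818
r_new = n·r_full / (1 + (n − 1)·r_full) = 2.0898 / 2.4330 ≈ 0.8589

0.86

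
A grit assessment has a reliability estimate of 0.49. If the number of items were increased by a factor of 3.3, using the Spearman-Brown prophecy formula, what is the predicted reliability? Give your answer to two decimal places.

0.76

r_new = 3.3·0.49 / [1 + (3.3 − 1)·0.49]
r_new = 1.6170 / 2.1270 ≈ 0.7602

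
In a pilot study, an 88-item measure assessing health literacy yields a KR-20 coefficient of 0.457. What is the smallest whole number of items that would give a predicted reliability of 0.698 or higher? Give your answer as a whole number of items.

Rearranging the Spearman-Brown formula for n,
n = r_target (1 − r_old) / [ r_old (1 − r_target) ]
n = 0.698 × (1 − 0.457) / [ 0.457 × (1 − 0.698) ]
n = 0.379014 / 0.138014 ≈ 2.7462
So the test needs 2.7462 × 88 ≈ 241.67 items; rounding up, 242.

242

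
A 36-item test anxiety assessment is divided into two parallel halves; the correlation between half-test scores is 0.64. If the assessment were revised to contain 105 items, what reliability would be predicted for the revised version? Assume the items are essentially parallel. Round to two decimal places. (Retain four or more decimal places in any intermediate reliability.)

Spearman-Brown correction (n = 2): r_full = 2·0.64/(1 + 0.64) = 0.7805
Length factor from 36 to 105 items: n = 105/36 = 2.9167
r_new = n·r_full / (1 + (n − 1)·r_full) = 2.2765 / 2.4960 ≈ 0.9121

0.91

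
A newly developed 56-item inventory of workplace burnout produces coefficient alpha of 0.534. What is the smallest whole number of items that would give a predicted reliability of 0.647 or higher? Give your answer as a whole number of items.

Spearman-Brown solved for the length factor n:
n = r*(1 − r) / [ r (1 − r*) ]
n = 0.647(1 − 0.534) / [0.534(1 − 0.647)]
  = 0.301502 / 0.188502 = 1.5995
So the test needs 1.5995 × 56 ≈ 89.57 items; rounding up, 90.

90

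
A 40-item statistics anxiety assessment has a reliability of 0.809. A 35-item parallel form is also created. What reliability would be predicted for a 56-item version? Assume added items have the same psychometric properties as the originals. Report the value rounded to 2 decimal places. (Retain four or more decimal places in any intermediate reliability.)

Only the ratio of lengths matters: n = 56/40 = 1.4000
r_{56} = n·r / (1 + (n − 1)·r) = 1.1326 / 1.3236 ≈ 0.8557

0.86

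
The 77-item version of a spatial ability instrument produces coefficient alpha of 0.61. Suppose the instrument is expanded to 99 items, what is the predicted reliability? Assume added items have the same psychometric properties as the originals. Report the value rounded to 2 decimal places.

The new length is 99/77 = 1.2857 times the old.
Apply the Spearman-Brown prophecy formula, r' = nr / [1 + (n − 1)r]:
r_new = (1.2857 × 0.61) / (1 + (1.2857 − 1) × 0.61)
     = 0.7843 / 1.1743 = 0.6679

0.67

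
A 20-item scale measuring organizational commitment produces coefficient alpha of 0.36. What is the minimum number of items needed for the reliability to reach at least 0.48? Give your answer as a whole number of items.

n = [0.48 × 0.64] / [0.36 × 0.52]
n = 0.3072 / 0.1872 ≈ 1.6410
1.6410 × 20 = 32.82 → 33 items

33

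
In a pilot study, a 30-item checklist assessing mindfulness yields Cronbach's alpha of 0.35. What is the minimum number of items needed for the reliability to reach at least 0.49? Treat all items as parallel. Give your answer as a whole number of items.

54

Invert Spearman-Brown to solve for n:
n = r_target (1 − r_old) / [ r_old (1 − r_target) ]
n = 0.49(1 − 0.35) / [0.35(1 − 0.49)]
  = 0.3185 / 0.1785 = 1.7843
Items needed = n × 30 = 1.7843 × 30 ≈ 53.53 → round up to 54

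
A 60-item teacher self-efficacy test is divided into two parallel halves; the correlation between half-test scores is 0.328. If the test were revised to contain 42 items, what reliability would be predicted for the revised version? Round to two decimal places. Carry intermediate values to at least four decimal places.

Full-test reliability from the split-half r: r_full = 2(0.328)/(1 + 0.328) = 0.4940
Then adjust to 42 items: n = 42/60 = 0.7000
r_new = n·r_full / (1 + (n − 1)·r_full) = 0.3458 / 0.8518 ≈ 0.4060

0.41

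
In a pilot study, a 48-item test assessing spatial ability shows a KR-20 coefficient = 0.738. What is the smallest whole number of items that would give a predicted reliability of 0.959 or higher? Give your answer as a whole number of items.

n = 0.959 × (1 − 0.738) / [ 0.738 × (1 − 0.959) ]
n = 0.251258 / 0.030258 ≈ 8.3039
Items needed = n × 48 = 8.3039 × 48 ≈ 398.59 → round up to 399

399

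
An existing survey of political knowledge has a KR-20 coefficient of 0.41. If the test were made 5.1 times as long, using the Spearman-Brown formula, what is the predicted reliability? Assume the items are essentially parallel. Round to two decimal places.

By Spearman-Brown, r_new = n r / (1 + (n − 1) r).
r_new = (5.1 × 0.41) / (1 + (5.1 − 1) × 0.41)
     = 2.0910 / 2.6810 = 0.7799

0.78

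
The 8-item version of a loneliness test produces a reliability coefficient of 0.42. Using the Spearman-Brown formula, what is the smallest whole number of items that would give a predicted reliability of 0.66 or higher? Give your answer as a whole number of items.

Spearman-Brown solved for the length factor n:
n = r_target (1 − r_old) / [ r_old (1 − r_target) ]
n = 0.66 × (1 − 0.42) / [ 0.42 × (1 − 0.66) ]
n = 0.3828 / 0.1428 ≈ 2.6807
2.6807 × 8 = 21.45 → 22 items

22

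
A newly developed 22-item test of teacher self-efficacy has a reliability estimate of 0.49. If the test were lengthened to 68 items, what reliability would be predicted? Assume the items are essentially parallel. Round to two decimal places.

n = 68/22 = 3.0909
Spearman-Brown: r_new = n·r / (1 + (n − 1)·r)
r_new = 3.0909·0.49 / [1 + (3.0909 − 1)·0.49]
     = 1.5145 / 2.0245 = 0.7481

0.75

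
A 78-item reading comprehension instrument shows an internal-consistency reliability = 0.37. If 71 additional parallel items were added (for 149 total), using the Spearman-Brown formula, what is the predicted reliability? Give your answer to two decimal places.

0.53

The new length is 149/78 = 1.9103 times the old.
r_new = 1.9103·0.37 / [1 + (1.9103 − 1)·0.37]
r_new = 0.7068 / 1.3368 ≈ 0.5287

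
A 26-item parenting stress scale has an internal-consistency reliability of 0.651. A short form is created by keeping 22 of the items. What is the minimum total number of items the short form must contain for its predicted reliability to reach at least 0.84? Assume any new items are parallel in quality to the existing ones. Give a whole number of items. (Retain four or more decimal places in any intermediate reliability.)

74

First, r for the 22-item form: n = 22/26 = 0.8462, so r_22 = 0.8462·0.651/(1 + (0.8462 − 1)·0.651) = 0.6122
Length factor from the short form to reach 0.84: n' = 0.84(1 − 0.6122) / [0.6122(1 − 0.84)] ≈ 3.3256
Items = 3.3256 × 22 ≈ 73.16 → 74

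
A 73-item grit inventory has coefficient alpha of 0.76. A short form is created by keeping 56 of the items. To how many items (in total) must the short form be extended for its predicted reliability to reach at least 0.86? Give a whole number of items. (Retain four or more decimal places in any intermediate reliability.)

First, r for the 56-item form: n = 56/73 = 0.7671, so r_56 = 0.7671·0.76/(1 + (0.7671 − 1)·0.76) = 0.7084
Length factor from the short form to reach 0.86: n' = 0.86(1 − 0.7084) / [0.7084(1 − 0.86)] ≈ 2.5286
Items = 2.5286 × 56 ≈ 141.60 → 142

142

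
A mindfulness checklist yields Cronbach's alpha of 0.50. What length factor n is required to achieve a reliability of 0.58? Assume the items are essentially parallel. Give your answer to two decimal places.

1.38

n = [0.58 × 0.50] / [0.50 × 0.42]
  = 0.2900 / 0.2100 = 1.3810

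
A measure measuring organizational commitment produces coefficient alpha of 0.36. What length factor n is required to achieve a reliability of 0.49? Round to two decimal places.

Rearranging the Spearman-Brown formula for n,
n = r*(1 − r) / [ r (1 − r*) ]
n = 0.49 × (1 − 0.36) / [ 0.36 × (1 − 0.49) ]
n = 0.3136 / 0.1836 ≈ 1.7081

1.71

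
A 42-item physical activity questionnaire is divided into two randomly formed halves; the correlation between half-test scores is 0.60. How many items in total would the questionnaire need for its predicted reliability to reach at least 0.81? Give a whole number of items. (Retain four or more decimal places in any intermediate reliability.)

r_full = 2(0.60)/(1 + 0.60) = 0.7500
Solve Spearman-Brown for n: n = 0.81(1 − 0.7500) / [0.7500(1 − 0.81)] = 1.4211
Items = 1.4211 × 42 ≈ 59.69 → 60

60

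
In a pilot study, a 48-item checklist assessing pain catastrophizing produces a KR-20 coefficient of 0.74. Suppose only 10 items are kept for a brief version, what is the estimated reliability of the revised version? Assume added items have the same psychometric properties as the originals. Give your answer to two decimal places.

n = 10/48 = 0.2083
r_new = 0.2083·0.74 / [1 + (0.2083 − 1)·0.74]
     = 0.1541 / 0.4141 = 0.3721

0.37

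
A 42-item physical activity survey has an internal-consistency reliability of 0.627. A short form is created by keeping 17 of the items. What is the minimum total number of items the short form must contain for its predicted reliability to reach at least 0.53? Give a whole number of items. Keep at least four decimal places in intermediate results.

29

First, r for the 17-item form: n = 17/42 = 0.4048, so r_17 = 0.4048·0.627/(1 + (0.4048 − 1)·0.627) = 0.4049
Length factor from the short form to reach 0.53: n' = 0.53(1 − 0.4049) / [0.4049(1 − 0.53)] ≈ 1.6574
Total items = 1.6574 × 17 = 28.18, rounded up to 29.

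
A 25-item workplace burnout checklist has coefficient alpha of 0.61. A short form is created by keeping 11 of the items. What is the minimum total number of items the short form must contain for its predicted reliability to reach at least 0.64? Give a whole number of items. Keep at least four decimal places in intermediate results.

First, r for the 11-item form: n = 11/25 = 0.4400, so r_11 = 0.4400·0.61/(1 + (0.4400 − 1)·0.61) = 0.4077
Length factor from the short form to reach 0.64: n' = 0.64(1 − 0.4077) / [0.4077(1 − 0.64)] ≈ 2.5827
Total items = 2.5827 × 11 = 28.41, rounded up to 29.

29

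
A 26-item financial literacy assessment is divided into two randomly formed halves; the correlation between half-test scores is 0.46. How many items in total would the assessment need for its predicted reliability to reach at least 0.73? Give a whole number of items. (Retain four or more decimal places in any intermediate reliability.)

r_full = 2(0.46)/(1 + 0.46) = 0.6301
Solve Spearman-Brown for n: n = 0.73(1 − 0.6301) / [0.6301(1 − 0.73)] = 1.5872
Required items = 1.5872 × 26 = 41.27, so 42 items.

42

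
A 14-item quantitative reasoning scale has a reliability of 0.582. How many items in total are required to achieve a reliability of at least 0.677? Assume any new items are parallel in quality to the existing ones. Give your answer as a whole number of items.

n = 0.677 × (1 − 0.582) / [ 0.582 × (1 − 0.677) ]
n = 0.282986 / 0.187986 ≈ 1.5054
1.5054 × 14 = 21.08 → 22 items

22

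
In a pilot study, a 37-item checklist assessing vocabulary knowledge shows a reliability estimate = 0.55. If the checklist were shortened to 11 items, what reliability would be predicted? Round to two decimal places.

n = 11/37 = 0.2973
By Spearman-Brown, r_new = n r / (1 + (n − 1) r).
r_new = 0.2973·0.55 / [1 + (0.2973 − 1)·0.55]
     = 0.1635 / 0.6135 = 0.2665

0.27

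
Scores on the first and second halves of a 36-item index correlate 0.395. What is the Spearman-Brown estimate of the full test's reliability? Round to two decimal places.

The full test is twice the length of either half (n = 2).
r_full = 2r_hh / (1 + r_hh) = 2 × 0.395 / (1 + 0.395)
       = 0.7900 / 1.3950 = 0.5663

0.57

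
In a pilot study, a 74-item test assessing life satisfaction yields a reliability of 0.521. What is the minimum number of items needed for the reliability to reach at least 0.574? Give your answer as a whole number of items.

Rearranging the Spearman-Brown formula for n,
n = r_target (1 − r_old) / [ r_old (1 − r_target) ]
n = 0.574(1 − 0.521) / [0.521(1 − 0.574)]
  = 0.274946 / 0.221946 = 1.2388
1.2388 × 74 = 91.67 → 92 items

92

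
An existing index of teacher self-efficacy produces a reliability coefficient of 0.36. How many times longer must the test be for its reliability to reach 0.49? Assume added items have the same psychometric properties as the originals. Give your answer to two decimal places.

1.71

n = 0.49 × (1 − 0.36) / [ 0.36 × (1 − 0.49) ]
n = 0.3136 / 0.1836 ≈ 1.7081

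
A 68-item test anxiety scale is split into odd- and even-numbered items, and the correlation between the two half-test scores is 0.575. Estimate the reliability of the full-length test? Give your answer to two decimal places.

0.73

Apply the Spearman-Brown correction with n = 2:
r_full = 2(0.575) / (1 + 0.575)
       = 1.1500 / 1.5750 = 0.7302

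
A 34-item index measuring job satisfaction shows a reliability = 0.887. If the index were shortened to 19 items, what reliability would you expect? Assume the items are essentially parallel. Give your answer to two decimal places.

0.81

The new length is 19/34 = 0.5588 times the old.
r_new = (0.5588 × 0.887) / (1 + (0.5588 − 1) × 0.887)
r_new = 0.4957 / 0.6087 ≈ 0.8144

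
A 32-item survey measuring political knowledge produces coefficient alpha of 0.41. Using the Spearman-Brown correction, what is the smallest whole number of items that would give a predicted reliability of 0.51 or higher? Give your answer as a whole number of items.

48

n = 0.51 × (1 − 0.41) / [ 0.41 × (1 − 0.51) ]
n = 0.3009 / 0.2009 ≈ 1.4978
Items needed = n × 32 = 1.4978 × 32 ≈ 47.93 → round up to 48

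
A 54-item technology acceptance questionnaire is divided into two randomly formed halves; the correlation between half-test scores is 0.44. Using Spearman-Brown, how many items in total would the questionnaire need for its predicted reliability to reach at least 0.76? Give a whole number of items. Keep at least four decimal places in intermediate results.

109

r_full = 2(0.44)/(1 + 0.44) = 0.6111
n = r_tgt(1 − r_full) / [r_full(1 − r_tgt)] = 0.76 × 0.3889 / (0.6111 × 0.24) ≈ 2.0152
Required items = 2.0152 × 54 = 108.82, so 109 items.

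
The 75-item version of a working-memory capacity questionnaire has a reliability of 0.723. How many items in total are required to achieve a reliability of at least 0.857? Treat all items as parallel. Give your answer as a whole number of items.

173

Invert Spearman-Brown to solve for n:
n = r*(1 − r) / [ r (1 − r*) ]
n = 0.857(1 − 0.723) / [0.723(1 − 0.857)]
  = 0.237389 / 0.103389 = 2.2961
2.2961 × 75 = 172.21 → 173 items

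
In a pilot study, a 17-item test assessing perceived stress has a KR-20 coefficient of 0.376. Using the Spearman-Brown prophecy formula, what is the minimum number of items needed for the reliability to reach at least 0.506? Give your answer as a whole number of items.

29

n = 0.506(1 − 0.376) / [0.376(1 − 0.506)]
n = 0.315744 / 0.185744 ≈ 1.6999
Items needed = n × 17 = 1.6999 × 17 ≈ 28.90 → round up to 29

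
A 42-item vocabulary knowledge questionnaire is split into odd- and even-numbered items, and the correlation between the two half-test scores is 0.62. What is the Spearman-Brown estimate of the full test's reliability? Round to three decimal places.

0.765

The full test is twice the length of either half (n = 2).
r_full = 2r_hh / (1 + r_hh) = 2 × 0.62 / (1 + 0.62)
r_full = 1.2400 / 1.6200 ≈ 0.7654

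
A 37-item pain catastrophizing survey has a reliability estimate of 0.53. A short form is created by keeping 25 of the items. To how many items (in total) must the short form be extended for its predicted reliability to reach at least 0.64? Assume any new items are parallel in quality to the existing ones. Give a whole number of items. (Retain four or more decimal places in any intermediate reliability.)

59

First, r for the 25-item form: n = 25/37 = 0.6757, so r_25 = 0.6757·0.53/(1 + (0.6757 − 1)·0.53) = 0.4325
Then solve for n' with r_old = 0.4325, r_target = 0.64: n' = 0.64(1 − 0.4325)/[0.4325(1 − 0.64)] = 2.3327
Items = 2.3327 × 25 ≈ 58.32 → 59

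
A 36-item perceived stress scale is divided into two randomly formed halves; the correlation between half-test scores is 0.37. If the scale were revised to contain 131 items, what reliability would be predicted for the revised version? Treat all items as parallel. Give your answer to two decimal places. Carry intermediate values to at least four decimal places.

0.81

Full-test reliability from the split-half r: r_full = 2(0.37)/(1 + 0.37) = 0.5401
Then adjust to 131 items: n = 131/36 = 3.6389
r_new = n·r_full / (1 + (n − 1)·r_full) = 1.9654 / 2.4253 ≈ 0.8104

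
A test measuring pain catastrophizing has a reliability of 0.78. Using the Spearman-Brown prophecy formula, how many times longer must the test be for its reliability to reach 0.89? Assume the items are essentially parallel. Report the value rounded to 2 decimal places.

2.28

n = 0.89(1 − 0.78) / [0.78(1 − 0.89)]
n = 0.1958 / 0.0858 ≈ 2.2821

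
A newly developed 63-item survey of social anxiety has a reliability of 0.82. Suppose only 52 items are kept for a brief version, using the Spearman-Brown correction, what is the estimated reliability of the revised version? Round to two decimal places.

0.79

n = 52/63 = 0.8254
r_new = 0.8254·0.82 / [1 + (0.8254 − 1)·0.82]
r_new = 0.6768 / 0.8568 ≈ 0.7899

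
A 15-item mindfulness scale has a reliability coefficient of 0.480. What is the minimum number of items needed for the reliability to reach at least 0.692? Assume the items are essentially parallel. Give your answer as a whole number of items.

37

n = [0.692 × 0.520] / [0.480 × 0.308]
  = 0.359840 / 0.147840 = 2.4340
Items needed = n × 15 = 2.4340 × 15 ≈ 36.51 → round up to 37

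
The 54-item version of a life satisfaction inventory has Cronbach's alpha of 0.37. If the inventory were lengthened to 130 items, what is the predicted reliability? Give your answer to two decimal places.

The new length is 130/54 = 2.4074 times the old.
Spearman-Brown: r_new = n·r / (1 + (n − 1)·r)
r_new = 2.4074·0.37 / [1 + (2.4074 − 1)·0.37]
     = 0.8907 / 1.5207 = 0.5857

0.59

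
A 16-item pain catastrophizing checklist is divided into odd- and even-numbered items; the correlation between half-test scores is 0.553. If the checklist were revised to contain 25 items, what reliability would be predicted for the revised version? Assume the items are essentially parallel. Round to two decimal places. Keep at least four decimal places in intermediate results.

0.79

Spearman-Brown correction (n = 2): r_full = 2·0.553/(1 + 0.553) = 0.7122
Length factor from 16 to 25 items: n = 25/16 = 1.5625
r_new = n·r_full / (1 + (n − 1)·r_full) = 1.1128 / 1.4006 ≈ 0.7945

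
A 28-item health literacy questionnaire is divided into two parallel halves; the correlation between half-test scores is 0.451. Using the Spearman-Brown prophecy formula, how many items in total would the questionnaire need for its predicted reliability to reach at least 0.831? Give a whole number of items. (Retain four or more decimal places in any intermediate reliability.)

r_full = 2(0.451)/(1 + 0.451) = 0.6216
Solve Spearman-Brown for n: n = 0.831(1 − 0.6216) / [0.6216(1 − 0.831)] = 2.9933
Items = 2.9933 × 28 ≈ 83.81 → 84

84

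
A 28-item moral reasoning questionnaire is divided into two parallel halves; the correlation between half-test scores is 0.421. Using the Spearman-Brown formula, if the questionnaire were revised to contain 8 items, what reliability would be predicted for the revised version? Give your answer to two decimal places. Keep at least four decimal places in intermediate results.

Full-test reliability from the split-half r: r_full = 2(0.421)/(1 + 0.421) = 0.5925
Then adjust to 8 items: n = 8/28 = 0.2857
r_new = n·r_full / (1 + (n − 1)·r_full) = 0.1693 / 0.5768 ≈ 0.2935

0.29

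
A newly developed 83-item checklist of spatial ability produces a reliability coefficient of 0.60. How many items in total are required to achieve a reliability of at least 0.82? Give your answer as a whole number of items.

253

n = 0.82(1 − 0.60) / [0.60(1 − 0.82)]
n = 0.3280 / 0.1080 ≈ 3.0370
So the test needs 3.0370 × 83 ≈ 252.07 items; rounding up, 253.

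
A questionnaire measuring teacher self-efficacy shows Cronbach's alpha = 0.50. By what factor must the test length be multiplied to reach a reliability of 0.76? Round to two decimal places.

n = 0.76 × (1 − 0.50) / [ 0.50 × (1 − 0.76) ]
n = 0.3800 / 0.1200 ≈ 3.1667

3.17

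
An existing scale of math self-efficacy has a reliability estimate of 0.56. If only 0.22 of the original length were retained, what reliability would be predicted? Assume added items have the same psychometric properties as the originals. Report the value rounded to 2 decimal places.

0.22

r_new = 0.22·0.56 / [1 + (0.22 − 1)·0.56]
     = 0.1232 / 0.5632 = 0.2188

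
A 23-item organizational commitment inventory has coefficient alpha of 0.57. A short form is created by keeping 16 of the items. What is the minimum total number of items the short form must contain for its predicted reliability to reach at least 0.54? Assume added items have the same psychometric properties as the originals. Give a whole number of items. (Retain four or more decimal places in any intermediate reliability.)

21

Short-form reliability: n = 16/23 = 0.6957; r_16 = n·r/(1+(n−1)r) ≈ 0.4798
Then solve for n' with r_old = 0.4798, r_target = 0.54: n' = 0.54(1 − 0.4798)/[0.4798(1 − 0.54)] = 1.2728
Total items = 1.2728 × 16 = 20.36, rounded up to 21.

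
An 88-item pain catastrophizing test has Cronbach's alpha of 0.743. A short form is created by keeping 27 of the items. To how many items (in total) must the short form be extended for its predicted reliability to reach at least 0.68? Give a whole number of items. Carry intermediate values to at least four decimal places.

Short-form reliability: n = 27/88 = 0.3068; r_27 = n·r/(1+(n−1)r) ≈ 0.4701
Length factor from the short form to reach 0.68: n' = 0.68(1 − 0.4701) / [0.4701(1 − 0.68)] ≈ 2.3953
Total items = 2.3953 × 27 = 64.67, rounded up to 65.

65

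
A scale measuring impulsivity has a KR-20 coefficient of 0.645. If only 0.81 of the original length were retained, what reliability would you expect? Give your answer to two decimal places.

0.60

Spearman-Brown: r_new = n·r / (1 + (n − 1)·r)
r_new = (0.81 × 0.645) / (1 + (0.81 − 1) × 0.645)
r_new = 0.5225 / 0.8775 ≈ 0.5954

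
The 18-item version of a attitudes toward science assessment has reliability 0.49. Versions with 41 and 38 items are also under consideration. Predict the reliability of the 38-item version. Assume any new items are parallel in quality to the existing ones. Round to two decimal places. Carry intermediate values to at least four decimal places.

0.67

Only the ratio of lengths matters: n = 38/18 = 2.1111
r_{38} = n·r / (1 + (n − 1)·r) = 1.0344 / 1.5444 ≈ 0.6698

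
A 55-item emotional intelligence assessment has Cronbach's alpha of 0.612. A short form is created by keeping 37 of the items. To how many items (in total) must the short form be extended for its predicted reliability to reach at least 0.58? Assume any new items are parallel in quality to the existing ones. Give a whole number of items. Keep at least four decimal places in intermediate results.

49

Short-form reliability: n = 37/55 = 0.6727; r_37 = n·r/(1+(n−1)r) ≈ 0.5148
Length factor from the short form to reach 0.58: n' = 0.58(1 − 0.5148) / [0.5148(1 − 0.58)] ≈ 1.3016
Total items = 1.3016 × 37 = 48.16, rounded up to 49.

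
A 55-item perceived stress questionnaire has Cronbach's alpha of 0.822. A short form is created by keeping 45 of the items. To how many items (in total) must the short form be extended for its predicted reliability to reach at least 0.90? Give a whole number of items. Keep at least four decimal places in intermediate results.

First, r for the 45-item form: n = 45/55 = 0.8182, so r_45 = 0.8182·0.822/(1 + (0.8182 − 1)·0.822) = 0.7907
Then solve for n' with r_old = 0.7907, r_target = 0.90: n' = 0.90(1 − 0.7907)/[0.7907(1 − 0.90)] = 2.3823
Items = 2.3823 × 45 ≈ 107.20 → 108

108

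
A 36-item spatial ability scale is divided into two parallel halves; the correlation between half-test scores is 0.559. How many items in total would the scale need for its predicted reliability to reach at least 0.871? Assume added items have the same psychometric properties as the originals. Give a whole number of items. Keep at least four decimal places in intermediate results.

96

r_full = 2(0.559)/(1 + 0.559) = 0.7171
n = r_tgt(1 − r_full) / [r_full(1 − r_tgt)] = 0.871 × 0.2829 / (0.7171 × 0.129) ≈ 2.6637
Required items = 2.6637 × 36 = 95.89, so 96 items.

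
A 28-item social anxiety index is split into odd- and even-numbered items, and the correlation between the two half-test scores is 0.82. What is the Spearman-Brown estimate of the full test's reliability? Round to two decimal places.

0.90

r_full = 2(0.82) / (1 + 0.82)
r_full = 1.6400 / 1.8200 ≈ 0.9011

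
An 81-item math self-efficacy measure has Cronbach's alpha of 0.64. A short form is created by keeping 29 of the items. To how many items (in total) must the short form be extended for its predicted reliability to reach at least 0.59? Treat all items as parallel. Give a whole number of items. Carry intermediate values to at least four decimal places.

66

First, r for the 29-item form: n = 29/81 = 0.3580, so r_29 = 0.3580·0.64/(1 + (0.3580 − 1)·0.64) = 0.3889
Then solve for n' with r_old = 0.3889, r_target = 0.59: n' = 0.59(1 − 0.3889)/[0.3889(1 − 0.59)] = 2.2612
Total items = 2.2612 × 29 = 65.57, rounded up to 66.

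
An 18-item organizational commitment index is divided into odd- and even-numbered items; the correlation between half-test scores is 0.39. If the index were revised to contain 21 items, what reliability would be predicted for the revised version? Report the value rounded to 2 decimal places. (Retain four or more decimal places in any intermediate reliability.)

0.60

Spearman-Brown correction (n = 2): r_full = 2·0.39/(1 + 0.39) = 0.5612
Then adjust to 21 items: n = 21/18 = 1.1667
r_new = n·r_full / (1 + (n − 1)·r_full) = 0.6548 / 1.0936 ≈ 0.5988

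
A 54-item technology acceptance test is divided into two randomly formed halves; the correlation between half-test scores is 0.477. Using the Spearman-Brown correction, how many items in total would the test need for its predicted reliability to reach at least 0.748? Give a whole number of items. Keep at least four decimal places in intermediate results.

88

Corrected full-test reliability: r_full = 2 × 0.477 / (1 + 0.477) ≈ 0.6459
n = r_tgt(1 − r_full) / [r_full(1 − r_tgt)] = 0.748 × 0.3541 / (0.6459 × 0.252) ≈ 1.6273
Required items = 1.6273 × 54 = 87.87, so 88 items.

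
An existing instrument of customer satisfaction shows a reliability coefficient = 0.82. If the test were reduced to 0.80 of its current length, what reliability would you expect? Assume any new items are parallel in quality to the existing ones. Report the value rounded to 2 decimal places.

0.78

r_new = 0.8·0.82 / [1 + (0.8 − 1)·0.82]
r_new = 0.6560 / 0.8360 ≈ 0.7847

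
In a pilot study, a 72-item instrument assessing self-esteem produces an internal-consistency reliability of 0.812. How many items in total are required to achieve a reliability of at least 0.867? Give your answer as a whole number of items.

109

Invert Spearman-Brown to solve for n:
n = r_target (1 − r_old) / [ r_old (1 − r_target) ]
n = 0.867 × (1 − 0.812) / [ 0.812 × (1 − 0.867) ]
n = 0.162996 / 0.107996 ≈ 1.5093
1.5093 × 72 = 108.67 → 109 items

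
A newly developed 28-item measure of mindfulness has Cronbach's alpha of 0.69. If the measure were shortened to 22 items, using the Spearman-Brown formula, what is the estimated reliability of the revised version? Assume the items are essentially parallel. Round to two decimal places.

0.64

Length ratio n = 22/28 = 0.7857
By Spearman-Brown, r_new = n r / (1 + (n − 1) r).
r_new = 0.7857·0.69 / [1 + (0.7857 − 1)·0.69]
r_new = 0.5421 / 0.8521 ≈ 0.6362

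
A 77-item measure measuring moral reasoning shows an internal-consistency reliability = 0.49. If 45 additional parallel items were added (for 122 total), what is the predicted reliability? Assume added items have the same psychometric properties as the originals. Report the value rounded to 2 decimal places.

0.60

Length ratio n = 122/77 = 1.5844
By Spearman-Brown, r_new = n r / (1 + (n − 1) r).
r_new = (1.5844 × 0.49) / (1 + (1.5844 − 1) × 0.49)
r_new = 0.7764 / 1.2864 ≈ 0.6035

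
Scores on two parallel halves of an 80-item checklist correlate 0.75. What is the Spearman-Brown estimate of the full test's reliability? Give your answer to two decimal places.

r_full = 2(0.75) / (1 + 0.75)
       = 1.5000 / 1.7500 = 0.8571

0.86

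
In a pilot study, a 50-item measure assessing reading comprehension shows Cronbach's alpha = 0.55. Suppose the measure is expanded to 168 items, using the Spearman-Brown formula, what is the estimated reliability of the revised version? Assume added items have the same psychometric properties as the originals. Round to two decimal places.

n = 168/50 = 3.36
r_new = (3.36 × 0.55) / (1 + (3.36 − 1) × 0.55)
r_new = 1.8480 / 2.2980 ≈ 0.8042

0.80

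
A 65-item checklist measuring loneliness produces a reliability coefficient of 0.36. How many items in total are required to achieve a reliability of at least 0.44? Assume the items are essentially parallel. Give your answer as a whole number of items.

Invert Spearman-Brown to solve for n:
n = r*(1 − r) / [ r (1 − r*) ]
n = 0.44 × (1 − 0.36) / [ 0.36 × (1 − 0.44) ]
  = 0.2816 / 0.2016 = 1.3968
Items needed = n × 65 = 1.3968 × 65 ≈ 90.79 → round up to 91

91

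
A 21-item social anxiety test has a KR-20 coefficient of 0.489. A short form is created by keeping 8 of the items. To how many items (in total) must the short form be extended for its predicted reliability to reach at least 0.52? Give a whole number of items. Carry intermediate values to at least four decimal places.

First, r for the 8-item form: n = 8/21 = 0.3810, so r_8 = 0.3810·0.489/(1 + (0.3810 − 1)·0.489) = 0.2672
Then solve for n' with r_old = 0.2672, r_target = 0.52: n' = 0.52(1 − 0.2672)/[0.2672(1 − 0.52)] = 2.9711
Items = 2.9711 × 8 ≈ 23.77 → 24

24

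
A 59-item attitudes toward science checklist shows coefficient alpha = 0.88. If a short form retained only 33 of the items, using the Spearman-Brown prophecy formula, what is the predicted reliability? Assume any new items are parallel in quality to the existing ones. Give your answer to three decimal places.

0.804

n = 33/59 = 0.5593
Apply the Spearman-Brown prophecy formula, r' = nr / [1 + (n − 1)r]:
r_new = 0.5593·0.88 / [1 + (0.5593 − 1)·0.88]
r_new = 0.4922 / 0.6122 ≈ 0.8040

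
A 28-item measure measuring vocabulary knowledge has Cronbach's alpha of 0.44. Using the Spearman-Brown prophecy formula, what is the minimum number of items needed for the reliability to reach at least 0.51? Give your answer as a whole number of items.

n = [0.51 × 0.56] / [0.44 × 0.49]
  = 0.2856 / 0.2156 = 1.3247
1.3247 × 28 = 37.09 → 38 items

38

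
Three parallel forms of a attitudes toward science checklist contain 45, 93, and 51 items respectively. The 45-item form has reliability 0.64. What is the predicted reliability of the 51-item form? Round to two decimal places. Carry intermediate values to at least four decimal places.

The 93-item form is not needed; work directly from the 45-item form with n = 51/45 = 1.1333.
r_{51} = n·r / (1 + (n − 1)·r) = 0.7253 / 1.0853 ≈ 0.6683

0.67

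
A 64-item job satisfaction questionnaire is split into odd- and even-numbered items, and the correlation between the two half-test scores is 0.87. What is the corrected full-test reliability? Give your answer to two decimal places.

Apply the Spearman-Brown correction with n = 2:
r_full = 2(0.87) / (1 + 0.87)
r_full = 1.7400 / 1.8700 ≈ 0.9305

0.93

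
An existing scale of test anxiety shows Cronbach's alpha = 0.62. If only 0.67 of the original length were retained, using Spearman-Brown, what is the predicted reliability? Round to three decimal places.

r_new = (0.67 × 0.62) / (1 + (0.67 − 1) × 0.62)
r_new = 0.4154 / 0.7954 ≈ 0.5223

0.522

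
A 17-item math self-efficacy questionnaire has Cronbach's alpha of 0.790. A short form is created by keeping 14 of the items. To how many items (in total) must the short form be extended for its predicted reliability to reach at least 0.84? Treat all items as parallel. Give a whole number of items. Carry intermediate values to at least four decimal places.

24

First, r for the 14-item form: n = 14/17 = 0.8235, so r_14 = 0.8235·0.790/(1 + (0.8235 − 1)·0.790) = 0.7560
Then solve for n' with r_old = 0.7560, r_target = 0.84: n' = 0.84(1 − 0.7560)/[0.7560(1 − 0.84)] = 1.6944
Total items = 1.6944 × 14 = 23.72, rounded up to 24.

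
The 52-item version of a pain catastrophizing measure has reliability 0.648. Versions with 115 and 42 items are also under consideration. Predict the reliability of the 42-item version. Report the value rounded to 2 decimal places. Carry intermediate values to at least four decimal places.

0.60

Only the ratio of lengths matters: n = 42/52 = 0.8077
r_{42} = n·r / (1 + (n − 1)·r) = 0.5234 / 0.8754 ≈ 0.5979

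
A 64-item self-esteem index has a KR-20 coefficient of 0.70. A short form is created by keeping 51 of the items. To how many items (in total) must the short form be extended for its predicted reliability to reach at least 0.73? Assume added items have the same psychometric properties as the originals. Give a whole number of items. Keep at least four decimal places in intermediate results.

Short-form reliability: n = 51/64 = 0.7969; r_51 = n·r/(1+(n−1)r) ≈ 0.6503
Then solve for n' with r_old = 0.6503, r_target = 0.73: n' = 0.73(1 − 0.6503)/[0.6503(1 − 0.73)] = 1.4539
Items = 1.4539 × 51 ≈ 74.15 → 75

75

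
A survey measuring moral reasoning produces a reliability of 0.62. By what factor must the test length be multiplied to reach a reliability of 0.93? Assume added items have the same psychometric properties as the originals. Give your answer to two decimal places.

8.14

Rearranging the Spearman-Brown formula for n,
n = r_target (1 − r_old) / [ r_old (1 − r_target) ]
n = [0.93 × 0.38] / [0.62 × 0.07]
n = 0.3534 / 0.0434 ≈ 8.1429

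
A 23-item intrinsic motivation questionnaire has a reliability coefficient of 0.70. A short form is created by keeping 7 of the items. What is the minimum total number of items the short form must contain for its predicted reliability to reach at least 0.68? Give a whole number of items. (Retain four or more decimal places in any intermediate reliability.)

First, r for the 7-item form: n = 7/23 = 0.3043, so r_7 = 0.3043·0.70/(1 + (0.3043 − 1)·0.70) = 0.4152
Then solve for n' with r_old = 0.4152, r_target = 0.68: n' = 0.68(1 − 0.4152)/[0.4152(1 − 0.68)] = 2.9930
Total items = 2.9930 × 7 = 20.95, rounded up to 21.

21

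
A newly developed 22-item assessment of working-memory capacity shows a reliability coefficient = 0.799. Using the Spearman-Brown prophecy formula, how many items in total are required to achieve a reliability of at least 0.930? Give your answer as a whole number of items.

n = 0.930 × (1 − 0.799) / [ 0.799 × (1 − 0.930) ]
n = 0.186930 / 0.055930 ≈ 3.3422
So the test needs 3.3422 × 22 ≈ 73.53 items; rounding up, 74.

74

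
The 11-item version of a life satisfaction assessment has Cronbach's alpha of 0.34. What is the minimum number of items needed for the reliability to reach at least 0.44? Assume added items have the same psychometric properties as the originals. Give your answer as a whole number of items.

17

n = 0.44(1 − 0.34) / [0.34(1 − 0.44)]
n = 0.2904 / 0.1904 ≈ 1.5252
Items needed = n × 11 = 1.5252 × 11 ≈ 16.78 → round up to 17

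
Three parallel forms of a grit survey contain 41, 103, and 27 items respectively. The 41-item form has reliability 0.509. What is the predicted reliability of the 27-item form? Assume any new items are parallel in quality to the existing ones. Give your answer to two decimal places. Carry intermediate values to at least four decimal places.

0.41

Only the ratio of lengths matters: n = 27/41 = 0.6585
r_{27} = n·r / (1 + (n − 1)·r) = 0.3352 / 0.8262 ≈ 0.4057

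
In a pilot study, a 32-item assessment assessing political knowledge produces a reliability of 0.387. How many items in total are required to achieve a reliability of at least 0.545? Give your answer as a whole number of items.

Rearranging the Spearman-Brown formula for n,
n = r_target (1 − r_old) / [ r_old (1 − r_target) ]
n = [0.545 × 0.613] / [0.387 × 0.455]
n = 0.334085 / 0.176085 ≈ 1.8973
So the test needs 1.8973 × 32 ≈ 60.71 items; rounding up, 61.

61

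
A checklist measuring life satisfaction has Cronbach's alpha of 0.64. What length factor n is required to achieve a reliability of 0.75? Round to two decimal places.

1.69

Rearranging the Spearman-Brown formula for n,
n = r_target (1 − r_old) / [ r_old (1 − r_target) ]
n = [0.75 × 0.36] / [0.64 × 0.25]
n = 0.2700 / 0.1600 ≈ 1.6875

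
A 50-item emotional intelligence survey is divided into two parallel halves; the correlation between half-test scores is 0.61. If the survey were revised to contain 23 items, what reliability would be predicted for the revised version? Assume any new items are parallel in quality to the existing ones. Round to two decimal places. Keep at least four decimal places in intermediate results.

0.59

Spearman-Brown correction (n = 2): r_full = 2·0.61/(1 + 0.61) = 0.7578
Then adjust to 23 items: n = 23/50 = 0.4600
r_new = n·r_full / (1 + (n − 1)·r_full) = 0.3486 / 0.5908 ≈ 0.5900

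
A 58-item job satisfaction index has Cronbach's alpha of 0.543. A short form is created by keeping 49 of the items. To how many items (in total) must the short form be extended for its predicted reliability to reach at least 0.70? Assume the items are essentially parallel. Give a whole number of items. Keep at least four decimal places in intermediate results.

114

Short-form reliability: n = 49/58 = 0.8448; r_49 = n·r/(1+(n−1)r) ≈ 0.5009
Then solve for n' with r_old = 0.5009, r_target = 0.70: n' = 0.70(1 − 0.5009)/[0.5009(1 − 0.70)] = 2.3249
Items = 2.3249 × 49 ≈ 113.92 → 114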